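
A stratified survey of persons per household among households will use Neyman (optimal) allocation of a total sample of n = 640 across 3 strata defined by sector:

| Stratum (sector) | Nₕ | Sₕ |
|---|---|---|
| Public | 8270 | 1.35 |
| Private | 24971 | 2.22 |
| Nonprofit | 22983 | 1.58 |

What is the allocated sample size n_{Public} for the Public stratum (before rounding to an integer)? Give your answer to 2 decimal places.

Neyman allocation: nₕ = n·NₕSₕ / Σⱼ NⱼSⱼ.
Σ NⱼSⱼ = 8270·1.35 + 24971·2.22 + 22983·1.58 = 102913.26.
n_{Public} = 640·8270·1.35 / 102913.26 = 69.43.

69.43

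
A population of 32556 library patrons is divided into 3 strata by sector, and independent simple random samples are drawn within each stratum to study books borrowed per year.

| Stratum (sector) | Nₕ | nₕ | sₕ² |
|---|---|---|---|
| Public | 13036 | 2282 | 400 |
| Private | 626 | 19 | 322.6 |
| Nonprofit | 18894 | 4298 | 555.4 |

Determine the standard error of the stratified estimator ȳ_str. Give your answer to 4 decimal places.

0.2508

Var(ȳ_str) = Σₕ Wₕ²(1 − fₕ)sₕ²/nₕ with Wₕ = Nₕ/N, N = 32556.
Public: Wₕ = 0.40041774; term = 0.40041774²·(1 − 0.17505370)·400/2282 = 0.023184442.
Private: Wₕ = 0.01922841; term = 0.01922841²·(1 − 0.03035144)·322.6/19 = 0.0060871178.
Nonprofit: Wₕ = 0.58035385; term = 0.58035385²·(1 − 0.22747962)·555.4/4298 = 0.033622899.
Sum = 0.062894459.
SE = √(0.062894459) = 0.2508.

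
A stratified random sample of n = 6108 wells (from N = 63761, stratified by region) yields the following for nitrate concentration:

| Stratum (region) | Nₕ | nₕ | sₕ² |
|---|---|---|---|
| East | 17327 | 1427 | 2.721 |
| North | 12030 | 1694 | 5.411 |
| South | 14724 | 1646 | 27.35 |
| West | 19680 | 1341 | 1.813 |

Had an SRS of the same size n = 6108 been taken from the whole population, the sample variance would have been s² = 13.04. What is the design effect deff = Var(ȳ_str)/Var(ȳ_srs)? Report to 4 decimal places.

Var(ȳ_str) = Σ Wₕ²(1−fₕ)sₕ²/nₕ with Wₕ = Nₕ/63761:
  East: (17327/63761)²·(1−1427/17327)·2.721/1427 = 1.2921556 × 10^-4
  North: (12030/63761)²·(1−1694/12030)·5.411/1694 = 9.7694928 × 10^-5
  South: (14724/63761)²·(1−1646/14724)·27.35/1646 = 7.8701752 × 10^-4
  West: (19680/63761)²·(1−1341/19680)·1.813/1341 = 1.2002163 × 10^-4
  → Var(ȳ_str) = 0.0011339496.
Var(ȳ_srs) = (1 − 6108/63761)·13.04/6108 = 0.0019303913.
deff = 0.0011339496 / 0.0019303913 = 0.5874.

0.5874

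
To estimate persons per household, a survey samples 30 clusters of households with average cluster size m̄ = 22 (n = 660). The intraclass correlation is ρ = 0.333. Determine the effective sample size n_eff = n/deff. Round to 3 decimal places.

82.572

deff = 1 + (22 − 1)·0.333 = 1 + 6.993 = 7.993.
n_eff = 660 / 7.993 = 82.572.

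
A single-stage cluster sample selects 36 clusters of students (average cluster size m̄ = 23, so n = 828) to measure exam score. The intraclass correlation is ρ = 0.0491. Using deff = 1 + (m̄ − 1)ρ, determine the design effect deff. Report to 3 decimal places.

2.080

deff = 1 + (23 − 1)·0.0491 = 1 + 1.0802 = 2.0802.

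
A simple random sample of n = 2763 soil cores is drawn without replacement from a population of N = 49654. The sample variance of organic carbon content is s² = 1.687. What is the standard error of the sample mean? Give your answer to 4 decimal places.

Under SRS without replacement, Var(ȳ) = (1 − f)·s²/n with f = n/N = 2763/49654 = 0.05564506.
Var(ȳ) = (1 − 0.05564506)·1.687/2763 = 0.94435494·6.1056822 × 10^-4 = 5.7659312 × 10^-4.
SE(ȳ) = √(5.7659312 × 10^-4) = 0.0240.

0.0240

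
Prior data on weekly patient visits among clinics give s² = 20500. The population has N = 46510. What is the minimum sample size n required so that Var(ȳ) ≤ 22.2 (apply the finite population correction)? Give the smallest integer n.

Without fpc, n₀ = s²/D = 20500/22.2 = 923.4234.
With fpc, (1 − n/N)·s²/n ≤ D requires n ≥ n₀/(1 + n₀/N) = 923.4234/(1 + 923.4234/46510) = 905.4464.
Rounding up, n = 906.

906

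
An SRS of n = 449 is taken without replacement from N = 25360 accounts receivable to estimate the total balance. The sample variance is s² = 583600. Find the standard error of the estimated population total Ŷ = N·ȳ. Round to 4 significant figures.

Var(Ŷ) = N²·Var(ȳ) = N²·(1 − n/N)·s²/n.
f = 449/25360 = 0.01770505; Var(ȳ) = 0.98229495·583600/449 = 1276.7647.
Var(Ŷ) = 25360² · 1276.7647 = 8.2112517 × 10^11.
SE(Ŷ) = √(8.2112517 × 10^11) = 906200.

906200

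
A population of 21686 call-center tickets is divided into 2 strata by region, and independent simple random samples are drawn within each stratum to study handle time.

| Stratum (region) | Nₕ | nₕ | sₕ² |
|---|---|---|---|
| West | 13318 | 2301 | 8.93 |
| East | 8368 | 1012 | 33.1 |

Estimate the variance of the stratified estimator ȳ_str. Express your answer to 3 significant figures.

Var(ȳ_str) = Σₕ Wₕ²(1 − fₕ)sₕ²/nₕ with Wₕ = Nₕ/N, N = 21686.
West: Wₕ = 0.61412893; term = 0.61412893²·(1 − 0.17277369)·8.93/2301 = 0.0012108164.
East: Wₕ = 0.38587107; term = 0.38587107²·(1 − 0.12093690)·33.1/1012 = 0.0042810664.
Sum = 0.0054918828.

0.00549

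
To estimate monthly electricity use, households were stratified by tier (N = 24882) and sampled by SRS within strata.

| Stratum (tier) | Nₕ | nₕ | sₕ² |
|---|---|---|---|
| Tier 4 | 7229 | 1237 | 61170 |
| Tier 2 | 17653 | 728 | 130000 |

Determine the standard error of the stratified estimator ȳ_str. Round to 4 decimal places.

9.4676

Var(ȳ_str) = Σₕ Wₕ²(1 − fₕ)sₕ²/nₕ with Wₕ = Nₕ/N, N = 24882.
Tier 4: Wₕ = 0.29053131; term = 0.29053131²·(1 − 0.17111634)·61170/1237 = 3.459778.
Tier 2: Wₕ = 0.70946869; term = 0.70946869²·(1 − 0.04123945)·130000/728 = 86.17645.
Sum = 89.636228.
SE = √(89.636228) = 9.4676.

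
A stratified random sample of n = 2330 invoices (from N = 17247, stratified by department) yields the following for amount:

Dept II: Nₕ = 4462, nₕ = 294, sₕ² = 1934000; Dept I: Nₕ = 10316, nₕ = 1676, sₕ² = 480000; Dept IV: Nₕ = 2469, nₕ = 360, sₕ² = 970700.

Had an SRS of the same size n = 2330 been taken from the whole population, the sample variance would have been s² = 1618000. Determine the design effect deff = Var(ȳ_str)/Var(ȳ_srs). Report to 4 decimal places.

Var(ȳ_str) = Σ Wₕ²(1−fₕ)sₕ²/nₕ with Wₕ = Nₕ/17247:
  Dept II: (4462/17247)²·(1−294/4462)·1934000/294 = 411.28161
  Dept I: (10316/17247)²·(1−1676/10316)·480000/1676 = 85.815388
  Dept IV: (2469/17247)²·(1−360/2469)·970700/360 = 47.201203
  → Var(ȳ_str) = 544.2982.
Var(ȳ_srs) = (1 − 2330/17247)·1618000/2330 = 600.60718.
deff = 544.2982 / 600.60718 = 0.9062.

0.9062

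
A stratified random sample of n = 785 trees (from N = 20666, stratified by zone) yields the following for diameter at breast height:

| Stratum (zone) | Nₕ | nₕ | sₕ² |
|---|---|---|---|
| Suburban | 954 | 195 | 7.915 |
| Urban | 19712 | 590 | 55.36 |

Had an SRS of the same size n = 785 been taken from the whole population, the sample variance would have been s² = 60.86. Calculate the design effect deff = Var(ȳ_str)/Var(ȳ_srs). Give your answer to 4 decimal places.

Var(ȳ_str) = Σ Wₕ²(1−fₕ)sₕ²/nₕ with Wₕ = Nₕ/20666:
  Suburban: (954/20666)²·(1−195/954)·7.915/195 = 6.8816663 × 10^-5
  Urban: (19712/20666)²·(1−590/19712)·55.36/590 = 0.082812372
  → Var(ȳ_str) = 0.082881189.
Var(ȳ_srs) = (1 − 785/20666)·60.86/785 = 0.074583729.
deff = 0.082881189 / 0.074583729 = 1.1113.

1.1113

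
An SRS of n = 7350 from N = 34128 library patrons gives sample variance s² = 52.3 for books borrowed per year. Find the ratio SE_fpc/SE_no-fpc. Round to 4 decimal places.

0.8858

f = n/N = 7350/34128 = 0.21536568.
SE_no-fpc = √(s²/n) = 0.08435429; SE_fpc = √((1−f)s²/n) = 0.074720682.
Ratio = √(1−f) = 0.88579587.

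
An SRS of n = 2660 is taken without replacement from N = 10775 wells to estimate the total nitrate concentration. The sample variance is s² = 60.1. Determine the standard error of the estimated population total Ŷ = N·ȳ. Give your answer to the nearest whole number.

1406

Var(Ŷ) = N²·Var(ȳ) = N²·(1 − n/N)·s²/n.
f = 2660/10775 = 0.24686775; Var(ȳ) = 0.75313225·60.1/2660 = 0.017016259.
Var(Ŷ) = 10775² · 0.017016259 = 1.9755983 × 10^6.
SE(Ŷ) = √(1.9755983 × 10^6) = 1406.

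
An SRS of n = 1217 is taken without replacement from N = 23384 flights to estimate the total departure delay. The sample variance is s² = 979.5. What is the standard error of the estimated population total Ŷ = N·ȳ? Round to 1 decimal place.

20425.4

Var(Ŷ) = N²·Var(ȳ) = N²·(1 − n/N)·s²/n.
f = 1217/23384 = 0.05204413; Var(ȳ) = 0.94795587·979.5/1217 = 0.76296037.
Var(Ŷ) = 23384² · 0.76296037 = 4.1719547 × 10^8.
SE(Ŷ) = √(4.1719547 × 10^8) = 20425.4.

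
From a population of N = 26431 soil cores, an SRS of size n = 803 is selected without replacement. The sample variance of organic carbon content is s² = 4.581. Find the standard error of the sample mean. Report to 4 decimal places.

0.0744

Under SRS without replacement, Var(ȳ) = (1 − f)·s²/n with f = n/N = 803/26431 = 0.03038099.
Var(ȳ) = (1 − 0.03038099)·4.581/803 = 0.96961901·0.0057048568 = 0.0055315376.
SE(ȳ) = √(0.0055315376) = 0.0744.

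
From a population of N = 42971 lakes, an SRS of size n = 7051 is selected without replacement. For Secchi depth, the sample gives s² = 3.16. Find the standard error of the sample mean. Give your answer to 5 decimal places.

0.01936

Under SRS without replacement, Var(ȳ) = (1 − f)·s²/n with f = n/N = 7051/42971 = 0.16408741.
Var(ȳ) = (1 − 0.16408741)·3.16/7051 = 0.83591259·4.4816338 × 10^-4 = 3.7462541 × 10^-4.
SE(ȳ) = √(3.7462541 × 10^-4) = 0.01936.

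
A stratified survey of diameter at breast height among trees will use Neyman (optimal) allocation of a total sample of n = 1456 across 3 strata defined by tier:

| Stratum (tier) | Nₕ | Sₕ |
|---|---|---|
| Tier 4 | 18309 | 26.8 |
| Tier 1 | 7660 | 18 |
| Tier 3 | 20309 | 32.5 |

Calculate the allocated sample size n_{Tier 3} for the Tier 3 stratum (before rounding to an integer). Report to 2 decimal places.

Neyman allocation: nₕ = n·NₕSₕ / Σⱼ NⱼSⱼ.
Σ NⱼSⱼ = 18309·26.8 + 7660·18 + 20309·32.5 = 1.2886037 × 10^6.
n_{Tier 3} = 1456·20309·32.5 / (1.2886037 × 10^6) = 745.79.

745.79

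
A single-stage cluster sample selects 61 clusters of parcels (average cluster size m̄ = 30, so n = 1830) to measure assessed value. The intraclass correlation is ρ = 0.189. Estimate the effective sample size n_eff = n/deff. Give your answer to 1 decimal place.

deff = 1 + (30 − 1)·0.189 = 1 + 5.481 = 6.481.
n_eff = 1830 / 6.481 = 282.4.

282.4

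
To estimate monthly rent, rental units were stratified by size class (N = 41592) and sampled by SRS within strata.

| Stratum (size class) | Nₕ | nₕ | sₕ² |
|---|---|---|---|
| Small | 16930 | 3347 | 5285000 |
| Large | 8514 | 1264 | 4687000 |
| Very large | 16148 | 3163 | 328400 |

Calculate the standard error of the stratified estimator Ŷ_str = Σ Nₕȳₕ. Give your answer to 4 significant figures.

Var(Ŷ_str) = Σₕ Nₕ²(1 − fₕ)sₕ²/nₕ.
Small: 16930²·(1 − 3347/16930)·5285000/3347 = 3.6311312 × 10^11.
Large: 8514²·(1 − 1264/8514)·4687000/1264 = 2.2888616 × 10^11.
Very large: 16148²·(1 − 3163/16148)·328400/3163 = 2.1770312 × 10^10.
Sum = 6.1376959 × 10^11.
SE = √(6.1376959 × 10^11) = 783400.

783400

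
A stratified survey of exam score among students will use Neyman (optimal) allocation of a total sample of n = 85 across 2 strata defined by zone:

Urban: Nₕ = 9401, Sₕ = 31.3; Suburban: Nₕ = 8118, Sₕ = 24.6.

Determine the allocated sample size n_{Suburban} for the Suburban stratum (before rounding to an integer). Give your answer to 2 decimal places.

Neyman allocation: nₕ = n·NₕSₕ / Σⱼ NⱼSⱼ.
Σ NⱼSⱼ = 9401·31.3 + 8118·24.6 = 493954.1.
n_{Suburban} = 85·8118·24.6 / 493954.1 = 34.37.

34.37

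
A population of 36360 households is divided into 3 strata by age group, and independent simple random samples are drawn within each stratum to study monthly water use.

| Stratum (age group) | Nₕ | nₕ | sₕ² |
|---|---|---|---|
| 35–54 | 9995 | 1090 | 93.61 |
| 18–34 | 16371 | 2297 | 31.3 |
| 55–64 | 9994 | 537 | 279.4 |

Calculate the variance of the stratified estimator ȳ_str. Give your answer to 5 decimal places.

0.04535

Var(ȳ_str) = Σₕ Wₕ²(1 − fₕ)sₕ²/nₕ with Wₕ = Nₕ/N, N = 36360.
35–54: Wₕ = 0.27488999; term = 0.27488999²·(1 − 0.10905453)·93.61/1090 = 0.005781822.
18–34: Wₕ = 0.45024752; term = 0.45024752²·(1 − 0.14030908)·31.3/2297 = 0.0023748072.
55–64: Wₕ = 0.27486249; term = 0.27486249²·(1 − 0.05373224)·279.4/537 = 0.037196074.
Sum = 0.045352703.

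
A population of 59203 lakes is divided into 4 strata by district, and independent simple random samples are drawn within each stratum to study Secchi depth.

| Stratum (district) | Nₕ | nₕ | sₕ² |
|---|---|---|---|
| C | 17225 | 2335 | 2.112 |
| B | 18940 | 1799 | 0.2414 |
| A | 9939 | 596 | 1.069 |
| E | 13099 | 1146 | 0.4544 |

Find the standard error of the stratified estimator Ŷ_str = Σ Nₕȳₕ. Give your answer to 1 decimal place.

Var(Ŷ_str) = Σₕ Nₕ²(1 − fₕ)sₕ²/nₕ.
C: 17225²·(1 − 2335/17225)·2.112/2335 = 231985.56.
B: 18940²·(1 − 1799/18940)·0.2414/1799 = 43563.447.
A: 9939²·(1 − 596/9939)·1.069/596 = 166556.08.
E: 13099²·(1 − 1146/13099)·0.4544/1146 = 62082.438.
Sum = 504187.53.
SE = √(504187.53) = 710.1.

710.1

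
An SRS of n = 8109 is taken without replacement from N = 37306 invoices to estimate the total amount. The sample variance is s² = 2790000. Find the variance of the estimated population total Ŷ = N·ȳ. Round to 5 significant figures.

3.7476 × 10^11

Var(Ŷ) = N²·Var(ȳ) = N²·(1 − n/N)·s²/n.
f = 8109/37306 = 0.21736450; Var(ȳ) = 0.78263550·2790000/8109 = 269.27526.
Var(Ŷ) = 37306² · 269.27526 = 3.7476051 × 10^11.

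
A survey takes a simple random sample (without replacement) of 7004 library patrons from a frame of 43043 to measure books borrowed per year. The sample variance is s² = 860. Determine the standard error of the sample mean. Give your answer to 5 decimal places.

Under SRS without replacement, Var(ȳ) = (1 − f)·s²/n with f = n/N = 7004/43043 = 0.16272100.
Var(ȳ) = (1 − 0.16272100)·860/7004 = 0.83727900·0.12278698 = 0.10280696.
SE(ȳ) = √(0.10280696) = 0.32064.

0.32064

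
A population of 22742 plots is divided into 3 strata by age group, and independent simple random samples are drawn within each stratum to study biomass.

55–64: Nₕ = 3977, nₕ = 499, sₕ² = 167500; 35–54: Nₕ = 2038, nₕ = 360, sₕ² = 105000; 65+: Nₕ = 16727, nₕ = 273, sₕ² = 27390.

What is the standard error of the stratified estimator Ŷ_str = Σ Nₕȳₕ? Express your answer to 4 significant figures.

Var(Ŷ_str) = Σₕ Nₕ²(1 − fₕ)sₕ²/nₕ.
55–64: 3977²·(1 − 499/3977)·167500/499 = 4.643008 × 10^9.
35–54: 2038²·(1 − 360/2038)·105000/360 = 9.9743117 × 10^8.
65+: 16727²·(1 − 273/16727)·27390/273 = 2.761334 × 10^10.
Sum = 3.3253779 × 10^10.
SE = √(3.3253779 × 10^10) = 182400.

182400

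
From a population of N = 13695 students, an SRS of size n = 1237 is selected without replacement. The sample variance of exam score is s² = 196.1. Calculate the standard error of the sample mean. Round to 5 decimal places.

Under SRS without replacement, Var(ȳ) = (1 − f)·s²/n with f = n/N = 1237/13695 = 0.09032494.
Var(ȳ) = (1 − 0.09032494)·196.1/1237 = 0.90967506·0.1585287 = 0.1442096.
SE(ȳ) = √(0.1442096) = 0.37975.

0.37975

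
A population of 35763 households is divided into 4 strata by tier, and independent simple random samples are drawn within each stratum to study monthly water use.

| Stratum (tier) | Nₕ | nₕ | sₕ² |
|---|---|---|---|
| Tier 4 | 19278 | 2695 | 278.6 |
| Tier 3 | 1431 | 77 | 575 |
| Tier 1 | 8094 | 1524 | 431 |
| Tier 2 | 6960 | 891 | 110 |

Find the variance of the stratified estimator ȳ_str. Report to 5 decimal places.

Var(ȳ_str) = Σₕ Wₕ²(1 − fₕ)sₕ²/nₕ with Wₕ = Nₕ/N, N = 35763.
Tier 4: Wₕ = 0.53904874; term = 0.53904874²·(1 − 0.13979666)·278.6/2695 = 0.025839228.
Tier 3: Wₕ = 0.04001342; term = 0.04001342²·(1 − 0.05380853)·575/77 = 0.011312733.
Tier 1: Wₕ = 0.22632330; term = 0.22632330²·(1 − 0.18828762)·431/1524 = 0.011758529.
Tier 2: Wₕ = 0.19461455; term = 0.19461455²·(1 − 0.12801724)·110/891 = 0.0040773076.
Sum = 0.052987798.

0.05299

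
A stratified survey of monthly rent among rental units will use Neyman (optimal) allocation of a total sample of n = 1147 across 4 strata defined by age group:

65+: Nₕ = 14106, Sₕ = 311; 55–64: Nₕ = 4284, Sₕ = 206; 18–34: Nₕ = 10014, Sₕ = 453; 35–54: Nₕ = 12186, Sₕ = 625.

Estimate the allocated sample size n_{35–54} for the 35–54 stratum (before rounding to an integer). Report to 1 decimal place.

Neyman allocation: nₕ = n·NₕSₕ / Σⱼ NⱼSⱼ.
Σ NⱼSⱼ = 14106·311 + 4284·206 + 10014·453 + 12186·625 = 1.7422062 × 10^7.
n_{35–54} = 1147·12186·625 / (1.7422062 × 10^7) = 501.4.

501.4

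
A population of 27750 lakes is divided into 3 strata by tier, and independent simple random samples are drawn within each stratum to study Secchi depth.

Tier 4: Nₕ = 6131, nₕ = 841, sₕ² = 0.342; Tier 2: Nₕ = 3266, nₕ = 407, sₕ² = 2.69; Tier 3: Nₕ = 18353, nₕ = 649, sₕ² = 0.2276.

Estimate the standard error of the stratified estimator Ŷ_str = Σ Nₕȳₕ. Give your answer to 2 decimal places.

Var(Ŷ_str) = Σₕ Nₕ²(1 − fₕ)sₕ²/nₕ.
Tier 4: 6131²·(1 − 841/6131)·0.342/841 = 13189.159.
Tier 2: 3266²·(1 − 407/3266)·2.69/407 = 61714.641.
Tier 3: 18353²·(1 − 649/18353)·0.2276/649 = 113947.82.
Sum = 188851.62.
SE = √(188851.62) = 434.57.

434.57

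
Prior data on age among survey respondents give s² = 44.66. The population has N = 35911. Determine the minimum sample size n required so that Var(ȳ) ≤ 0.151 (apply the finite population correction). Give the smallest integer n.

Without fpc, n₀ = s²/D = 44.66/0.151 = 295.7616.
With fpc, (1 − n/N)·s²/n ≤ D requires n ≥ n₀/(1 + n₀/N) = 295.7616/(1 + 295.7616/35911) = 293.3456.
Rounding up, n = 294.

294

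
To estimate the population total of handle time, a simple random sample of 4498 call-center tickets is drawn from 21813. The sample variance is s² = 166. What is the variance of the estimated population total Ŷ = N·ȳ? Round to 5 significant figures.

Var(Ŷ) = N²·Var(ȳ) = N²·(1 − n/N)·s²/n.
f = 4498/21813 = 0.20620731; Var(ȳ) = 0.79379269·166/4498 = 0.02929515.
Var(Ŷ) = 21813² · 0.02929515 = 1.3938837 × 10^7.

1.3939 × 10^7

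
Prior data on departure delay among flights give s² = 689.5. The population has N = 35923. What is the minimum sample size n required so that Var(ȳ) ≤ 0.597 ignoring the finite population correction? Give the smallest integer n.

1155

Without fpc, n₀ = s²/D = 689.5/0.597 = 1154.9414.
Rounding up, n = 1155.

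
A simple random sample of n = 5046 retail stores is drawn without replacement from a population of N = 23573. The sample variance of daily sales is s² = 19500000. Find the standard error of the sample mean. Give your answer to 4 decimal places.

55.1111

Under SRS without replacement, Var(ȳ) = (1 − f)·s²/n with f = n/N = 5046/23573 = 0.21405846.
Var(ȳ) = (1 − 0.21405846)·19500000/5046 = 0.78594154·3864.4471 = 3037.2295.
SE(ȳ) = √(3037.2295) = 55.1111.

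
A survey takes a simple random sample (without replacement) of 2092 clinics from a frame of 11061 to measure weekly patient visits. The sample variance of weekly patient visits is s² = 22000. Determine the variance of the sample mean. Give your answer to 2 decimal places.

8.53

Under SRS without replacement, Var(ȳ) = (1 − f)·s²/n with f = n/N = 2092/11061 = 0.18913299.
Var(ȳ) = (1 − 0.18913299)·22000/2092 = 0.81086701·10.516252 = 8.5272821.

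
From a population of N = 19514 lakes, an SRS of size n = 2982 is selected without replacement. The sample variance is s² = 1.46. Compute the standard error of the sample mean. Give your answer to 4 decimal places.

Under SRS without replacement, Var(ȳ) = (1 − f)·s²/n with f = n/N = 2982/19514 = 0.15281336.
Var(ȳ) = (1 − 0.15281336)·1.46/2982 = 0.84718664·4.8960429 × 10^-4 = 4.1478621 × 10^-4.
SE(ȳ) = √(4.1478621 × 10^-4) = 0.0204.

0.0204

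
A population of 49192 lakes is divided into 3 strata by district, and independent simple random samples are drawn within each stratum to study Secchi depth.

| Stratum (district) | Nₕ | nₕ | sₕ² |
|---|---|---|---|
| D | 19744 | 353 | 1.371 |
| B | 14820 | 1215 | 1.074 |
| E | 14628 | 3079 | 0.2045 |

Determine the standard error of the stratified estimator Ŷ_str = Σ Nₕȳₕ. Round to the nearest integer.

1295

Var(Ŷ_str) = Σₕ Nₕ²(1 − fₕ)sₕ²/nₕ.
D: 19744²·(1 − 353/19744)·1.371/353 = 1.4869559 × 10^6.
B: 14820²·(1 − 1215/14820)·1.074/1215 = 178227.52.
E: 14628²·(1 − 3079/14628)·0.2045/3079 = 11220.519.
Sum = 1.6764039 × 10^6.
SE = √(1.6764039 × 10^6) = 1295.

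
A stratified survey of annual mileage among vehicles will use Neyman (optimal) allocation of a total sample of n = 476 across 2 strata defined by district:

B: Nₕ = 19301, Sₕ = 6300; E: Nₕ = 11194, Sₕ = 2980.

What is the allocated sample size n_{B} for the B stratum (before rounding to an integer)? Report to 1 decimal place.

373.5

Neyman allocation: nₕ = n·NₕSₕ / Σⱼ NⱼSⱼ.
Σ NⱼSⱼ = 19301·6300 + 11194·2980 = 1.5495442 × 10^8.
n_{B} = 476·19301·6300 / (1.5495442 × 10^8) = 373.5.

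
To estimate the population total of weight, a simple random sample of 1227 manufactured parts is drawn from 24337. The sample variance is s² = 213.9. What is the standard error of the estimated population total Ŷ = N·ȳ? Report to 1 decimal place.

9901.9

Var(Ŷ) = N²·Var(ȳ) = N²·(1 − n/N)·s²/n.
f = 1227/24337 = 0.05041706; Var(ȳ) = 0.94958294·213.9/1227 = 0.16553854.
Var(Ŷ) = 24337² · 0.16553854 = 9.8046751 × 10^7.
SE(Ŷ) = √(9.8046751 × 10^7) = 9901.9.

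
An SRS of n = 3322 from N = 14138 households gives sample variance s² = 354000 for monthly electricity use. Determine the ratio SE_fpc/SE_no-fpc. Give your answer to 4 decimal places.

f = n/N = 3322/14138 = 0.23496959.
SE_no-fpc = √(s²/n) = 10.322902; SE_fpc = √((1−f)s²/n) = 9.0290315.
Ratio = √(1−f) = 0.87466017.

0.8747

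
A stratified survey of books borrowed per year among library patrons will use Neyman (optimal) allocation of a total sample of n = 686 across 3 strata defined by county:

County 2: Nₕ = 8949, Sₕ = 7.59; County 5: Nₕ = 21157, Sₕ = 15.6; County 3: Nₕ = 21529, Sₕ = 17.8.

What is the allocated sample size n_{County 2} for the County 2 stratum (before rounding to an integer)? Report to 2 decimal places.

59.65

Neyman allocation: nₕ = n·NₕSₕ / Σⱼ NⱼSⱼ.
Σ NⱼSⱼ = 8949·7.59 + 21157·15.6 + 21529·17.8 = 781188.31.
n_{County 2} = 686·8949·7.59 / 781188.31 = 59.65.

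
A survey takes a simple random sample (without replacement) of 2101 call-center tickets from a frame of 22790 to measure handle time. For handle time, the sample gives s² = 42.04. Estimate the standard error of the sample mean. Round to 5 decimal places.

Under SRS without replacement, Var(ȳ) = (1 − f)·s²/n with f = n/N = 2101/22790 = 0.09218956.
Var(ȳ) = (1 − 0.09218956)·42.04/2101 = 0.90781044·0.020009519 = 0.018164851.
SE(ȳ) = √(0.018164851) = 0.13478.

0.13478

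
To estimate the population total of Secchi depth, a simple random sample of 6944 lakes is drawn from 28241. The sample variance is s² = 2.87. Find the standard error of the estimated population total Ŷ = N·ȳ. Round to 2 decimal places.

Var(Ŷ) = N²·Var(ȳ) = N²·(1 − n/N)·s²/n.
f = 6944/28241 = 0.24588364; Var(ȳ) = 0.75411636·2.87/6944 = 3.1168116 × 10^-4.
Var(Ŷ) = 28241² · (3.1168116 × 10^-4) = 248582.58.
SE(Ŷ) = √(248582.58) = 498.58.

498.58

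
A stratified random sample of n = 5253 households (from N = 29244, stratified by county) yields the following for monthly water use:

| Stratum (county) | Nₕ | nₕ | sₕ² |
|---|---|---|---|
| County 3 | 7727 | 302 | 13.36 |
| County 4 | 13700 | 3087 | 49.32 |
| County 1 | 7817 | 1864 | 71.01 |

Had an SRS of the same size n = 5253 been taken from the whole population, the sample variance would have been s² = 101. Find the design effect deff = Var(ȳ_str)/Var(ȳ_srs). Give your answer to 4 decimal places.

Var(ȳ_str) = Σ Wₕ²(1−fₕ)sₕ²/nₕ with Wₕ = Nₕ/29244:
  County 3: (7727/29244)²·(1−302/7727)·13.36/302 = 0.0029677911
  County 4: (13700/29244)²·(1−3087/13700)·49.32/3087 = 0.0027162618
  County 1: (7817/29244)²·(1−1864/7817)·71.01/1864 = 0.002072889
  → Var(ȳ_str) = 0.0077569419.
Var(ȳ_srs) = (1 − 5253/29244)·101/5253 = 0.015773408.
deff = 0.0077569419 / 0.015773408 = 0.4918.

0.4918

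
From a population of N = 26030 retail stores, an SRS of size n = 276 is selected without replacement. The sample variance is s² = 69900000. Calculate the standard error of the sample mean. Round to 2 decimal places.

Under SRS without replacement, Var(ȳ) = (1 − f)·s²/n with f = n/N = 276/26030 = 0.01060315.
Var(ȳ) = (1 − 0.01060315)·69900000/276 = 0.98939685·253260.87 = 250575.51.
SE(ȳ) = √(250575.51) = 500.58.

500.58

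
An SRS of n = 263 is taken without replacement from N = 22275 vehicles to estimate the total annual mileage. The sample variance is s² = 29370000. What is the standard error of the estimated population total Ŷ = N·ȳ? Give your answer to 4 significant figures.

Var(Ŷ) = N²·Var(ȳ) = N²·(1 − n/N)·s²/n.
f = 263/22275 = 0.01180696; Var(ȳ) = 0.98819304·29370000/263 = 110354.49.
Var(Ŷ) = 22275² · 110354.49 = 5.4755208 × 10^13.
SE(Ŷ) = √(5.4755208 × 10^13) = 7.400 × 10^6.

7.400 × 10^6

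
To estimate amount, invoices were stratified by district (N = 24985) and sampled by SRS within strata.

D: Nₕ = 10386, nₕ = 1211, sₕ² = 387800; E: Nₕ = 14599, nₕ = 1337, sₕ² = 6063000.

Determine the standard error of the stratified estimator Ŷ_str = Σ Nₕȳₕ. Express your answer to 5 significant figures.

953150

Var(Ŷ_str) = Σₕ Nₕ²(1 − fₕ)sₕ²/nₕ.
D: 10386²·(1 − 1211/10386)·387800/1211 = 3.0515329 × 10^10.
E: 14599²·(1 − 1337/14599)·6063000/1337 = 8.7798742 × 10^11.
Sum = 9.0850275 × 10^11.
SE = √(9.0850275 × 10^11) = 953150.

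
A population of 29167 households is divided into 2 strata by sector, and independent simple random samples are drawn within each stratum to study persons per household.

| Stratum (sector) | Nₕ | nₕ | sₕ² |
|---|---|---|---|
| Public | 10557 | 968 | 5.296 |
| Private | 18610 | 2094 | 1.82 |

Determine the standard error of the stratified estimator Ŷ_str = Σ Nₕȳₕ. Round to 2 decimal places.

906.08

Var(Ŷ_str) = Σₕ Nₕ²(1 − fₕ)sₕ²/nₕ.
Public: 10557²·(1 − 968/10557)·5.296/968 = 553842.73.
Private: 18610²·(1 − 2094/18610)·1.82/2094 = 267144.33.
Sum = 820987.06.
SE = √(820987.06) = 906.08.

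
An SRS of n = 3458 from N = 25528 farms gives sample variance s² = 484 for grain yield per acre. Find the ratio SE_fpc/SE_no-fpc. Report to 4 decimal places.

0.9298

f = n/N = 3458/25528 = 0.13545910.
SE_no-fpc = √(s²/n) = 0.37411936; SE_fpc = √((1−f)s²/n) = 0.34785877.
Ratio = √(1−f) = 0.92980691.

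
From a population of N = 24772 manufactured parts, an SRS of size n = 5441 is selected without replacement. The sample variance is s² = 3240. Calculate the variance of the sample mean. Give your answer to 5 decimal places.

0.46469

Under SRS without replacement, Var(ȳ) = (1 − f)·s²/n with f = n/N = 5441/24772 = 0.21964315.
Var(ȳ) = (1 − 0.21964315)·3240/5441 = 0.78035685·0.59547877 = 0.46468594.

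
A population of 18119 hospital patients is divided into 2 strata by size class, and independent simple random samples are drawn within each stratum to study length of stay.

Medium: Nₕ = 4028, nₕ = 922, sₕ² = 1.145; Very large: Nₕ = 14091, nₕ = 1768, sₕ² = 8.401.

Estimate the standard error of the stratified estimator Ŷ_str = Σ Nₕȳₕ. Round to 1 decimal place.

916.9

Var(Ŷ_str) = Σₕ Nₕ²(1 − fₕ)sₕ²/nₕ.
Medium: 4028²·(1 − 922/4028)·1.145/922 = 15536.94.
Very large: 14091²·(1 − 1768/14091)·8.401/1768 = 825100.76.
Sum = 840637.7.
SE = √(840637.7) = 916.9.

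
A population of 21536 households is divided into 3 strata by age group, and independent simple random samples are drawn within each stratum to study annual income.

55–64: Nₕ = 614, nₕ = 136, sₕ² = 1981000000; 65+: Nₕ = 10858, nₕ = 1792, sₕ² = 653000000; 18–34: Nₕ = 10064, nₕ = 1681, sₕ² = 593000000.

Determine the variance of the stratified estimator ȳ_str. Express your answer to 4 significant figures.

150700

Var(ȳ_str) = Σₕ Wₕ²(1 − fₕ)sₕ²/nₕ with Wₕ = Nₕ/N, N = 21536.
55–64: Wₕ = 0.02851040; term = 0.02851040²·(1 − 0.22149837)·1981000000/136 = 9217.4704.
65+: Wₕ = 0.50417905; term = 0.50417905²·(1 − 0.16503960)·653000000/1792 = 77341.153.
18–34: Wₕ = 0.46731055; term = 0.46731055²·(1 − 0.16703100)·593000000/1681 = 64169.254.
Sum = 150727.88.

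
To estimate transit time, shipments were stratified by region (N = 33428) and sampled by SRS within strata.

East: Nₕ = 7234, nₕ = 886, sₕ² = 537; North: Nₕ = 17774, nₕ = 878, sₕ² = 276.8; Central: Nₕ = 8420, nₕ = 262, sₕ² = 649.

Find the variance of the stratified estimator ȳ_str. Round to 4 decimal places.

0.2619

Var(ȳ_str) = Σₕ Wₕ²(1 − fₕ)sₕ²/nₕ with Wₕ = Nₕ/N, N = 33428.
East: Wₕ = 0.21640541; term = 0.21640541²·(1 − 0.12247719)·537/886 = 0.02490779.
North: Wₕ = 0.53170994; term = 0.53170994²·(1 − 0.04939800)·276.8/878 = 0.084726616.
Central: Wₕ = 0.25188465; term = 0.25188465²·(1 − 0.03111639)·649/262 = 0.15227142.
Sum = 0.26190583.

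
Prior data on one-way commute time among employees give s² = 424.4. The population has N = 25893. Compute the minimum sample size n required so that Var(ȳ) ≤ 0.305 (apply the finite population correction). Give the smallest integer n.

Without fpc, n₀ = s²/D = 424.4/0.305 = 1391.4754.
With fpc, (1 − n/N)·s²/n ≤ D requires n ≥ n₀/(1 + n₀/N) = 1391.4754/(1 + 1391.4754/25893) = 1320.5118.
Rounding up, n = 1321.

1321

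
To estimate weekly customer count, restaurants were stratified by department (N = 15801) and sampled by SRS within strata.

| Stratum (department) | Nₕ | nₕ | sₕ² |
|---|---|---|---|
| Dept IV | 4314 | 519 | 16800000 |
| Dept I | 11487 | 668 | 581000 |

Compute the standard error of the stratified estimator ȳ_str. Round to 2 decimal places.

Var(ȳ_str) = Σₕ Wₕ²(1 − fₕ)sₕ²/nₕ with Wₕ = Nₕ/N, N = 15801.
Dept IV: Wₕ = 0.27302069; term = 0.27302069²·(1 − 0.12030598)·16800000/519 = 2122.5831.
Dept I: Wₕ = 0.72697931; term = 0.72697931²·(1 − 0.05815269)·581000/668 = 432.93656.
Sum = 2555.5197.
SE = √(2555.5197) = 50.55.

50.55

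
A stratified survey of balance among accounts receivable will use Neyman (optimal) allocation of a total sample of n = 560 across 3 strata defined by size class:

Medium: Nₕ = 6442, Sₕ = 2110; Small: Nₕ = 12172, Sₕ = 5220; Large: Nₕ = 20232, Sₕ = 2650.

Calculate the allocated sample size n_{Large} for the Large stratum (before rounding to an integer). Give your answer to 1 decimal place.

229.6

Neyman allocation: nₕ = n·NₕSₕ / Σⱼ NⱼSⱼ.
Σ NⱼSⱼ = 6442·2110 + 12172·5220 + 20232·2650 = 1.3074526 × 10^8.
n_{Large} = 560·20232·2650 / (1.3074526 × 10^8) = 229.6.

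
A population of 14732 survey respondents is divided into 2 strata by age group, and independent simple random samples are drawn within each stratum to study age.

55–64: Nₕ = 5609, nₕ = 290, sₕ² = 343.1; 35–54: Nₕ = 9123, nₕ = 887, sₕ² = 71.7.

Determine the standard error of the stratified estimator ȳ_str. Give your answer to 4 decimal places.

0.4366

Var(ȳ_str) = Σₕ Wₕ²(1 − fₕ)sₕ²/nₕ with Wₕ = Nₕ/N, N = 14732.
55–64: Wₕ = 0.38073581; term = 0.38073581²·(1 − 0.05170262)·343.1/290 = 0.16263527.
35–54: Wₕ = 0.61926419; term = 0.61926419²·(1 − 0.09722679)·71.7/887 = 0.027985053.
Sum = 0.19062032.
SE = √(0.19062032) = 0.4366.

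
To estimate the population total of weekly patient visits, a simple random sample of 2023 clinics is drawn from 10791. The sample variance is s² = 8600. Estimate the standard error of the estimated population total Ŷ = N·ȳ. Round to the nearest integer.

Var(Ŷ) = N²·Var(ȳ) = N²·(1 − n/N)·s²/n.
f = 2023/10791 = 0.18747104; Var(ȳ) = 0.81252896·8600/2023 = 3.4541518.
Var(Ŷ) = 10791² · 3.4541518 = 4.0222106 × 10^8.
SE(Ŷ) = √(4.0222106 × 10^8) = 20055.

20055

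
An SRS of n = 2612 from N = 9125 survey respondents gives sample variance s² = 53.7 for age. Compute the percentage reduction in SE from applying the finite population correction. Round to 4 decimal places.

f = n/N = 2612/9125 = 0.28624658.
SE_no-fpc = √(s²/n) = 0.14338396; SE_fpc = √((1−f)s²/n) = 0.1211364.
Ratio = √(1−f) = 0.84483929. Reduction = 100·(1 − 0.84483929) = 15.5161%.

15.5161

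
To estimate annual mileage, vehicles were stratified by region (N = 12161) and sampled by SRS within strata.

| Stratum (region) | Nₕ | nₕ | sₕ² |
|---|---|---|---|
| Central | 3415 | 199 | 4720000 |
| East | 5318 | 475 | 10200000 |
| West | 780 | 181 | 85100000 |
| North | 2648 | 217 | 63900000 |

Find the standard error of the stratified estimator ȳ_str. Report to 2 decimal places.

Var(ȳ_str) = Σₕ Wₕ²(1 − fₕ)sₕ²/nₕ with Wₕ = Nₕ/N, N = 12161.
Central: Wₕ = 0.28081572; term = 0.28081572²·(1 − 0.05827233)·4720000/199 = 1761.3964.
East: Wₕ = 0.43729956; term = 0.43729956²·(1 − 0.08931929)·10200000/475 = 3739.6485.
West: Wₕ = 0.06413946; term = 0.06413946²·(1 − 0.23205128)·85100000/181 = 1485.3672.
North: Wₕ = 0.21774525; term = 0.21774525²·(1 − 0.08194864)·63900000/217 = 12817.564.
Sum = 19803.976.
SE = √(19803.976) = 140.73.

140.73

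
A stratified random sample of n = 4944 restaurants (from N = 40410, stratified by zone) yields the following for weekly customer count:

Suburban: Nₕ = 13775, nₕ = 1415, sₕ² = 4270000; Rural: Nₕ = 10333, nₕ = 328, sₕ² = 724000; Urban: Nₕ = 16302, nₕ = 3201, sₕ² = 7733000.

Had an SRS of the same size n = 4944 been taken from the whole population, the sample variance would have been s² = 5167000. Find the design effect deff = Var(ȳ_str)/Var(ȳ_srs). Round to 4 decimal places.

0.8398

Var(ȳ_str) = Σ Wₕ²(1−fₕ)sₕ²/nₕ with Wₕ = Nₕ/40410:
  Suburban: (13775/40410)²·(1−1415/13775)·4270000/1415 = 314.63267
  Rural: (10333/40410)²·(1−328/10333)·724000/328 = 139.74315
  Urban: (16302/40410)²·(1−3201/16302)·7733000/3201 = 315.95845
  → Var(ȳ_str) = 770.33427.
Var(ȳ_srs) = (1 − 4944/40410)·5167000/4944 = 917.24079.
deff = 770.33427 / 917.24079 = 0.8398.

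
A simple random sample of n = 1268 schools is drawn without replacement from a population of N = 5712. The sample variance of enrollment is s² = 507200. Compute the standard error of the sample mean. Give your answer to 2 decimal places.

Under SRS without replacement, Var(ȳ) = (1 − f)·s²/n with f = n/N = 1268/5712 = 0.22198880.
Var(ȳ) = (1 − 0.22198880)·507200/1268 = 0.77801120·400 = 311.20448.
SE(ȳ) = √(311.20448) = 17.64.

17.64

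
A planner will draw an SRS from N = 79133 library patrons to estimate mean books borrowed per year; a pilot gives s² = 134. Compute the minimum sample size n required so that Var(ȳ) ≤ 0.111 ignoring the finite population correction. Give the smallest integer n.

1208

Without fpc, n₀ = s²/D = 134/0.111 = 1207.2072.
Rounding up, n = 1208.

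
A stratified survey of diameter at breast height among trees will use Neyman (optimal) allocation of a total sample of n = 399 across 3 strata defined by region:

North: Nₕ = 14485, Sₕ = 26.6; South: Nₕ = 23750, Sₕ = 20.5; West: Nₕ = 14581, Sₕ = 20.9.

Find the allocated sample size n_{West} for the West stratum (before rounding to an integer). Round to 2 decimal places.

103.31

Neyman allocation: nₕ = n·NₕSₕ / Σⱼ NⱼSⱼ.
Σ NⱼSⱼ = 14485·26.6 + 23750·20.5 + 14581·20.9 = 1.1769189 × 10^6.
n_{West} = 399·14581·20.9 / (1.1769189 × 10^6) = 103.31.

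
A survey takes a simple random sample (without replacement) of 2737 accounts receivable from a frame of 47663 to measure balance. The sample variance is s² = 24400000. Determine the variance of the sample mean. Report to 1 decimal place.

Under SRS without replacement, Var(ȳ) = (1 − f)·s²/n with f = n/N = 2737/47663 = 0.05742400.
Var(ȳ) = (1 − 0.05742400)·24400000/2737 = 0.94257600·8914.8703 = 8402.9428.

8402.9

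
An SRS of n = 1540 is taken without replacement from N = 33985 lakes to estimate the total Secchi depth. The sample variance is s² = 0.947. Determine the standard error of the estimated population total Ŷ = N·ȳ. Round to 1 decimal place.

Var(Ŷ) = N²·Var(ȳ) = N²·(1 − n/N)·s²/n.
f = 1540/33985 = 0.04531411; Var(ȳ) = 0.95468589·0.947/1540 = 5.8706983 × 10^-4.
Var(Ŷ) = 33985² · (5.8706983 × 10^-4) = 678054.04.
SE(Ŷ) = √(678054.04) = 823.4.

823.4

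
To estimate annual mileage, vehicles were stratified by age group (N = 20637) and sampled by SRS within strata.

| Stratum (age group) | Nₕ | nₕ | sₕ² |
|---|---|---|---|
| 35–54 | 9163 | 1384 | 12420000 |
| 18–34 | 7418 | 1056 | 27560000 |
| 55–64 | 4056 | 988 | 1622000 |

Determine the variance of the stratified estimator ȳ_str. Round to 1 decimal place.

Var(ȳ_str) = Σₕ Wₕ²(1 − fₕ)sₕ²/nₕ with Wₕ = Nₕ/N, N = 20637.
35–54: Wₕ = 0.44400833; term = 0.44400833²·(1 − 0.15104224)·12420000/1384 = 1501.9443.
18–34: Wₕ = 0.35945147; term = 0.35945147²·(1 − 0.14235643)·27560000/1056 = 2892.0291.
55–64: Wₕ = 0.19654019; term = 0.19654019²·(1 − 0.24358974)·1622000/988 = 47.968273.
Sum = 4441.9417.

4441.9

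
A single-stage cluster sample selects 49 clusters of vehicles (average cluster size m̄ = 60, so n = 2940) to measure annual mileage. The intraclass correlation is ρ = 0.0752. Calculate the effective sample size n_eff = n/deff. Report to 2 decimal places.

deff = 1 + (60 − 1)·0.0752 = 1 + 4.4368 = 5.4368.
n_eff = 2940 / 5.4368 = 540.76.

540.76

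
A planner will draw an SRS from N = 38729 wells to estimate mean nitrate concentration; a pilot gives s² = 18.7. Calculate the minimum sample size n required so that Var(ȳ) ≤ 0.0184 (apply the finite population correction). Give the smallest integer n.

991

Without fpc, n₀ = s²/D = 18.7/0.0184 = 1016.3043.
With fpc, (1 − n/N)·s²/n ≤ D requires n ≥ n₀/(1 + n₀/N) = 1016.3043/(1 + 1016.3043/38729) = 990.3170.
Rounding up, n = 991.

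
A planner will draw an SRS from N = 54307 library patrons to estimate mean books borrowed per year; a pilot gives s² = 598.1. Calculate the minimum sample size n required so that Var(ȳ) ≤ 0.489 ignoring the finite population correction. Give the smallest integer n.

Without fpc, n₀ = s²/D = 598.1/0.489 = 1223.1084.
Rounding up, n = 1224.

1224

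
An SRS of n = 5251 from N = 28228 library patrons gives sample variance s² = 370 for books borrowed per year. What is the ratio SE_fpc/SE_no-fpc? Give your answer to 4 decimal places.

f = n/N = 5251/28228 = 0.18602097.
SE_no-fpc = √(s²/n) = 0.26544824; SE_fpc = √((1−f)s²/n) = 0.23948949.
Ratio = √(1−f) = 0.90220786.

0.9022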